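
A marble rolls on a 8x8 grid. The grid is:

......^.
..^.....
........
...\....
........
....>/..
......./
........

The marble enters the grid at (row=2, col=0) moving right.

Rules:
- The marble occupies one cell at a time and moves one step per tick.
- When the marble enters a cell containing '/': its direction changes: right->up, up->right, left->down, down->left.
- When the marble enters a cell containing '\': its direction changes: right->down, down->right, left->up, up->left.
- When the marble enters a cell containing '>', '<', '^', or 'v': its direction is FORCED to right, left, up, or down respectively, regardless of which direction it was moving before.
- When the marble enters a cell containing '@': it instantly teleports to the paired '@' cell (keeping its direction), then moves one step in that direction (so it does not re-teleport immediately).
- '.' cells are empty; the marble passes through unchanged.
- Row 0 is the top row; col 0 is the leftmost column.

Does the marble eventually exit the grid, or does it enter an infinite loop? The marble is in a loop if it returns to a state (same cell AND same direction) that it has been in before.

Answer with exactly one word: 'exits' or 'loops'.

Step 1: enter (2,0), '.' pass, move right to (2,1)
Step 2: enter (2,1), '.' pass, move right to (2,2)
Step 3: enter (2,2), '.' pass, move right to (2,3)
Step 4: enter (2,3), '.' pass, move right to (2,4)
Step 5: enter (2,4), '.' pass, move right to (2,5)
Step 6: enter (2,5), '.' pass, move right to (2,6)
Step 7: enter (2,6), '.' pass, move right to (2,7)
Step 8: enter (2,7), '.' pass, move right to (2,8)
Step 9: at (2,8) — EXIT via right edge, pos 2

Answer: exits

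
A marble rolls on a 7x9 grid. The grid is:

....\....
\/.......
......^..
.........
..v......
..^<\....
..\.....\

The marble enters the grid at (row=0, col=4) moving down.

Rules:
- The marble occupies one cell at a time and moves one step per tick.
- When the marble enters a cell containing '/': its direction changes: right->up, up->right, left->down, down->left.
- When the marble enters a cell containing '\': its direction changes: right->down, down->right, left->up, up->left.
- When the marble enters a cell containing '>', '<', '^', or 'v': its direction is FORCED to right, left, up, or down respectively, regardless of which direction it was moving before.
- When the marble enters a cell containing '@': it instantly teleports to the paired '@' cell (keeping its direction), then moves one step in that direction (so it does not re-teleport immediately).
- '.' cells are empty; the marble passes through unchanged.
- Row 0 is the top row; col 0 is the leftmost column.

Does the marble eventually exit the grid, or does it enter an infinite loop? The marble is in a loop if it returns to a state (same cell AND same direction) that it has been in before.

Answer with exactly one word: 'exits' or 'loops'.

Step 1: enter (0,4), '\' deflects down->right, move right to (0,5)
Step 2: enter (0,5), '.' pass, move right to (0,6)
Step 3: enter (0,6), '.' pass, move right to (0,7)
Step 4: enter (0,7), '.' pass, move right to (0,8)
Step 5: enter (0,8), '.' pass, move right to (0,9)
Step 6: at (0,9) — EXIT via right edge, pos 0

Answer: exits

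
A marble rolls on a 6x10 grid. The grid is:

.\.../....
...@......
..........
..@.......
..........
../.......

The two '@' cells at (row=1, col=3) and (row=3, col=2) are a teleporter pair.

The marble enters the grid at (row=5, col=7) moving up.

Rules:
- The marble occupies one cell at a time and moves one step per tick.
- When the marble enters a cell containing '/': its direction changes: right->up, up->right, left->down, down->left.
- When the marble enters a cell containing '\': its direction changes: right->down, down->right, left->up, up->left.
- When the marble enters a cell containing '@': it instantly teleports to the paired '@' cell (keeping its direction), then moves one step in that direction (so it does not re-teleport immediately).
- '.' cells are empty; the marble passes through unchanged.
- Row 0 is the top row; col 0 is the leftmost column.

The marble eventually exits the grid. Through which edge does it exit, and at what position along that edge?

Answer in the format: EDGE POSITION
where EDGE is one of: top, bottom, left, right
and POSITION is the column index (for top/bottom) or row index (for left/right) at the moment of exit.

Answer: top 7

Derivation:
Step 1: enter (5,7), '.' pass, move up to (4,7)
Step 2: enter (4,7), '.' pass, move up to (3,7)
Step 3: enter (3,7), '.' pass, move up to (2,7)
Step 4: enter (2,7), '.' pass, move up to (1,7)
Step 5: enter (1,7), '.' pass, move up to (0,7)
Step 6: enter (0,7), '.' pass, move up to (-1,7)
Step 7: at (-1,7) — EXIT via top edge, pos 7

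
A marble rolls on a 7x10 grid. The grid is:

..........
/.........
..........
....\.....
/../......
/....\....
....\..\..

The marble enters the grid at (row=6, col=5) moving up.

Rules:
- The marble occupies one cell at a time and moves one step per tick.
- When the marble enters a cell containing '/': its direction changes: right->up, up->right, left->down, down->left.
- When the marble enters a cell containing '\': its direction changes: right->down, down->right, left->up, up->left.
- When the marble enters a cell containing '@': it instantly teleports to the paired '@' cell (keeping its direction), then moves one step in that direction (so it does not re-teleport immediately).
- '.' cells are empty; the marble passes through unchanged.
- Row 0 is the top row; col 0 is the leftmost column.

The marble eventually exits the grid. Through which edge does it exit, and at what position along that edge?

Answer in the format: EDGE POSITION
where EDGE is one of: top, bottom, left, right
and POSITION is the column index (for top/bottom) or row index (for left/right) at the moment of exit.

Answer: bottom 0

Derivation:
Step 1: enter (6,5), '.' pass, move up to (5,5)
Step 2: enter (5,5), '\' deflects up->left, move left to (5,4)
Step 3: enter (5,4), '.' pass, move left to (5,3)
Step 4: enter (5,3), '.' pass, move left to (5,2)
Step 5: enter (5,2), '.' pass, move left to (5,1)
Step 6: enter (5,1), '.' pass, move left to (5,0)
Step 7: enter (5,0), '/' deflects left->down, move down to (6,0)
Step 8: enter (6,0), '.' pass, move down to (7,0)
Step 9: at (7,0) — EXIT via bottom edge, pos 0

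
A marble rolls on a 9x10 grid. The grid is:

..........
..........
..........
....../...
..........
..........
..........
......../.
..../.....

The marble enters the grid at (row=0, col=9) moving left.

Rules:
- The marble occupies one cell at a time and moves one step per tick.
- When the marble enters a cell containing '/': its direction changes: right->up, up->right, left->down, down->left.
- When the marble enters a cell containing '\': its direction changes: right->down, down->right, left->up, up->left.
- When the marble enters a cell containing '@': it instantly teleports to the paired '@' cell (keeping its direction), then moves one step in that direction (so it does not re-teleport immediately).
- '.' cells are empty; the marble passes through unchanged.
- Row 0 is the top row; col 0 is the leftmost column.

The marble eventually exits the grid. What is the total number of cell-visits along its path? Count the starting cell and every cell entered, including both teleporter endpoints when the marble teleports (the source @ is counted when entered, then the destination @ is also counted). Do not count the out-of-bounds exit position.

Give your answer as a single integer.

Answer: 10

Derivation:
Step 1: enter (0,9), '.' pass, move left to (0,8)
Step 2: enter (0,8), '.' pass, move left to (0,7)
Step 3: enter (0,7), '.' pass, move left to (0,6)
Step 4: enter (0,6), '.' pass, move left to (0,5)
Step 5: enter (0,5), '.' pass, move left to (0,4)
Step 6: enter (0,4), '.' pass, move left to (0,3)
Step 7: enter (0,3), '.' pass, move left to (0,2)
Step 8: enter (0,2), '.' pass, move left to (0,1)
Step 9: enter (0,1), '.' pass, move left to (0,0)
Step 10: enter (0,0), '.' pass, move left to (0,-1)
Step 11: at (0,-1) — EXIT via left edge, pos 0
Path length (cell visits): 10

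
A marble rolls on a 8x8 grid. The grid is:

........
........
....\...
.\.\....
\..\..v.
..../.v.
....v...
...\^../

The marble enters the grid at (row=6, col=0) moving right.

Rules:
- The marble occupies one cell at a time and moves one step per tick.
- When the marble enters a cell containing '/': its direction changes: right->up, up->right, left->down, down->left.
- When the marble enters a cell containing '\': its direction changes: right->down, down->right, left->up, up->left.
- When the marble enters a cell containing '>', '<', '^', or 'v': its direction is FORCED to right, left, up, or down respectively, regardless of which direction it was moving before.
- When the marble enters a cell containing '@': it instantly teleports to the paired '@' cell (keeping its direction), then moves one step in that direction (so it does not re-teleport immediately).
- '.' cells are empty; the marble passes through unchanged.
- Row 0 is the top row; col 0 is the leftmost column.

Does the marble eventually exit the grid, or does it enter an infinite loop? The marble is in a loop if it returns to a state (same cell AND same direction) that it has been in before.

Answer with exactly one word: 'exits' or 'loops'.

Step 1: enter (6,0), '.' pass, move right to (6,1)
Step 2: enter (6,1), '.' pass, move right to (6,2)
Step 3: enter (6,2), '.' pass, move right to (6,3)
Step 4: enter (6,3), '.' pass, move right to (6,4)
Step 5: enter (6,4), 'v' forces right->down, move down to (7,4)
Step 6: enter (7,4), '^' forces down->up, move up to (6,4)
Step 7: enter (6,4), 'v' forces up->down, move down to (7,4)
Step 8: at (7,4) dir=down — LOOP DETECTED (seen before)

Answer: loops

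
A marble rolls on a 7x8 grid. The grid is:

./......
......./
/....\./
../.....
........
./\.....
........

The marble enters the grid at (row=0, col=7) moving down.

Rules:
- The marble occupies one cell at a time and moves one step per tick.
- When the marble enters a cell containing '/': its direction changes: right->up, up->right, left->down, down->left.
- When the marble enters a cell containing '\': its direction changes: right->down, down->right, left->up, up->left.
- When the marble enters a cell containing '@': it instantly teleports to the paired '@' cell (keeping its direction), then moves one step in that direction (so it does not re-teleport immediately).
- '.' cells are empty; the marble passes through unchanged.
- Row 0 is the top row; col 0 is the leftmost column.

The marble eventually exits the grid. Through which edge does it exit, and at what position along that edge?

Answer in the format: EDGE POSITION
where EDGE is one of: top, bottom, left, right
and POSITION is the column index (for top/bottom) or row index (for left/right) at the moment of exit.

Step 1: enter (0,7), '.' pass, move down to (1,7)
Step 2: enter (1,7), '/' deflects down->left, move left to (1,6)
Step 3: enter (1,6), '.' pass, move left to (1,5)
Step 4: enter (1,5), '.' pass, move left to (1,4)
Step 5: enter (1,4), '.' pass, move left to (1,3)
Step 6: enter (1,3), '.' pass, move left to (1,2)
Step 7: enter (1,2), '.' pass, move left to (1,1)
Step 8: enter (1,1), '.' pass, move left to (1,0)
Step 9: enter (1,0), '.' pass, move left to (1,-1)
Step 10: at (1,-1) — EXIT via left edge, pos 1

Answer: left 1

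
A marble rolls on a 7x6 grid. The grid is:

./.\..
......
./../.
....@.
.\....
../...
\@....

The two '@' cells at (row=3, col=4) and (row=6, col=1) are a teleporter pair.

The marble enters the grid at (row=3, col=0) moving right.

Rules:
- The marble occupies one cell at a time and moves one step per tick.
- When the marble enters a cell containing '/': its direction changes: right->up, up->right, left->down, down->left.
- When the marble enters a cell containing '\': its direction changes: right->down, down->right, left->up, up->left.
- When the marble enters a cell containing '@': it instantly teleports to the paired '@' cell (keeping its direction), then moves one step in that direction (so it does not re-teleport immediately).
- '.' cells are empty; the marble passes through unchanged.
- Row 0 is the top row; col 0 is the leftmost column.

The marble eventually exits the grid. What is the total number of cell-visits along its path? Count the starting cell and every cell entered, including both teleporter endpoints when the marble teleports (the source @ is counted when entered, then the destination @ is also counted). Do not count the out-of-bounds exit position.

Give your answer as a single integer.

Step 1: enter (3,0), '.' pass, move right to (3,1)
Step 2: enter (3,1), '.' pass, move right to (3,2)
Step 3: enter (3,2), '.' pass, move right to (3,3)
Step 4: enter (3,3), '.' pass, move right to (3,4)
Step 5: enter (3,4), '@' teleport (3,4)->(6,1), also enter (6,1), move right to (6,2)
Step 6: enter (6,2), '.' pass, move right to (6,3)
Step 7: enter (6,3), '.' pass, move right to (6,4)
Step 8: enter (6,4), '.' pass, move right to (6,5)
Step 9: enter (6,5), '.' pass, move right to (6,6)
Step 10: at (6,6) — EXIT via right edge, pos 6
Path length (cell visits): 10

Answer: 10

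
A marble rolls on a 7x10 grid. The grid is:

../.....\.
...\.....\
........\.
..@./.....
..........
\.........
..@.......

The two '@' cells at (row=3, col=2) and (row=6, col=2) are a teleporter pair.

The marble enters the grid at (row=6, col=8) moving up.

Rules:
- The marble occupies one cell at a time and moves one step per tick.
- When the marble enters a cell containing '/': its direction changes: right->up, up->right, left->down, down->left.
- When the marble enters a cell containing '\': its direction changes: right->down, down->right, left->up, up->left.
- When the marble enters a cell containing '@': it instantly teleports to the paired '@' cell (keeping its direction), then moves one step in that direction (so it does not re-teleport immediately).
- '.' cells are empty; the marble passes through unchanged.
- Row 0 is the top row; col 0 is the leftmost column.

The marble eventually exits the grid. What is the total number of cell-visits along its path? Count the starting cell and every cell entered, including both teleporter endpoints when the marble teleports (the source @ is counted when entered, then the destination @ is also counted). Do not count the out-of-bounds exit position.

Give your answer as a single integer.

Answer: 13

Derivation:
Step 1: enter (6,8), '.' pass, move up to (5,8)
Step 2: enter (5,8), '.' pass, move up to (4,8)
Step 3: enter (4,8), '.' pass, move up to (3,8)
Step 4: enter (3,8), '.' pass, move up to (2,8)
Step 5: enter (2,8), '\' deflects up->left, move left to (2,7)
Step 6: enter (2,7), '.' pass, move left to (2,6)
Step 7: enter (2,6), '.' pass, move left to (2,5)
Step 8: enter (2,5), '.' pass, move left to (2,4)
Step 9: enter (2,4), '.' pass, move left to (2,3)
Step 10: enter (2,3), '.' pass, move left to (2,2)
Step 11: enter (2,2), '.' pass, move left to (2,1)
Step 12: enter (2,1), '.' pass, move left to (2,0)
Step 13: enter (2,0), '.' pass, move left to (2,-1)
Step 14: at (2,-1) — EXIT via left edge, pos 2
Path length (cell visits): 13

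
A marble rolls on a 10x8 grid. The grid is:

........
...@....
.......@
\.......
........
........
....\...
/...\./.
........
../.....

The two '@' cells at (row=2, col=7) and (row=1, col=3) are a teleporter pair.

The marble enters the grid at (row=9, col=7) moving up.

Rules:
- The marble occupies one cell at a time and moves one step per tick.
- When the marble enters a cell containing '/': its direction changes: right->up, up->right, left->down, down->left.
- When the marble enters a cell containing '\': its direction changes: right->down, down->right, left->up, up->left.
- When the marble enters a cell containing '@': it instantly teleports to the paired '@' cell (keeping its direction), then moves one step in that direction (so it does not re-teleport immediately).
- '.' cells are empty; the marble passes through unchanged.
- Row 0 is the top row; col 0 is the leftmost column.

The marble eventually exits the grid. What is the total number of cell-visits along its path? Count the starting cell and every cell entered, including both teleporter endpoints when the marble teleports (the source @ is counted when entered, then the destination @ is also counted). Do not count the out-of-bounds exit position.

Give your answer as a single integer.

Step 1: enter (9,7), '.' pass, move up to (8,7)
Step 2: enter (8,7), '.' pass, move up to (7,7)
Step 3: enter (7,7), '.' pass, move up to (6,7)
Step 4: enter (6,7), '.' pass, move up to (5,7)
Step 5: enter (5,7), '.' pass, move up to (4,7)
Step 6: enter (4,7), '.' pass, move up to (3,7)
Step 7: enter (3,7), '.' pass, move up to (2,7)
Step 8: enter (2,7), '@' teleport (2,7)->(1,3), also enter (1,3), move up to (0,3)
Step 9: enter (0,3), '.' pass, move up to (-1,3)
Step 10: at (-1,3) — EXIT via top edge, pos 3
Path length (cell visits): 10

Answer: 10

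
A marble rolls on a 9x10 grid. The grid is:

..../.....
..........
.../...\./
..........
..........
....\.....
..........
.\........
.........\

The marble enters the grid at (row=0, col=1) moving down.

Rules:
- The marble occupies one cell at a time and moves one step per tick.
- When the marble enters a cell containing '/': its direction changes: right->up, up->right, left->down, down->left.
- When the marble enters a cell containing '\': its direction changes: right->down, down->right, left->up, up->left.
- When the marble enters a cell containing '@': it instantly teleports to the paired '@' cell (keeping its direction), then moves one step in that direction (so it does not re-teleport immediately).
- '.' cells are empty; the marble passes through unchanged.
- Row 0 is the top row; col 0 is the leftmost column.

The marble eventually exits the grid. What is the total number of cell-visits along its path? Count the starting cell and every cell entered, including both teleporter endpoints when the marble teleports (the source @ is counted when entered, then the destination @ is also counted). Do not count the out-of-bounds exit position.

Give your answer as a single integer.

Step 1: enter (0,1), '.' pass, move down to (1,1)
Step 2: enter (1,1), '.' pass, move down to (2,1)
Step 3: enter (2,1), '.' pass, move down to (3,1)
Step 4: enter (3,1), '.' pass, move down to (4,1)
Step 5: enter (4,1), '.' pass, move down to (5,1)
Step 6: enter (5,1), '.' pass, move down to (6,1)
Step 7: enter (6,1), '.' pass, move down to (7,1)
Step 8: enter (7,1), '\' deflects down->right, move right to (7,2)
Step 9: enter (7,2), '.' pass, move right to (7,3)
Step 10: enter (7,3), '.' pass, move right to (7,4)
Step 11: enter (7,4), '.' pass, move right to (7,5)
Step 12: enter (7,5), '.' pass, move right to (7,6)
Step 13: enter (7,6), '.' pass, move right to (7,7)
Step 14: enter (7,7), '.' pass, move right to (7,8)
Step 15: enter (7,8), '.' pass, move right to (7,9)
Step 16: enter (7,9), '.' pass, move right to (7,10)
Step 17: at (7,10) — EXIT via right edge, pos 7
Path length (cell visits): 16

Answer: 16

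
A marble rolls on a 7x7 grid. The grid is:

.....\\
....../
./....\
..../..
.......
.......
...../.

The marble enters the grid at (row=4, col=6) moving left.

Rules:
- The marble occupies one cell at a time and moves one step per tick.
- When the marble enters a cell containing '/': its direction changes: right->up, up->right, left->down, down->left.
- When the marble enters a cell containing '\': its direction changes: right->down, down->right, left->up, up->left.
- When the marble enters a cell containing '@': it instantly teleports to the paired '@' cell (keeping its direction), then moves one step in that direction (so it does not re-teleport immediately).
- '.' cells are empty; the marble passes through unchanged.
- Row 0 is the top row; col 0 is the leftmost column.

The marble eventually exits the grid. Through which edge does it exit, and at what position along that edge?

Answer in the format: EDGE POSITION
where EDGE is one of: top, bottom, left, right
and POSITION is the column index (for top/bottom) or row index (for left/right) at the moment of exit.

Step 1: enter (4,6), '.' pass, move left to (4,5)
Step 2: enter (4,5), '.' pass, move left to (4,4)
Step 3: enter (4,4), '.' pass, move left to (4,3)
Step 4: enter (4,3), '.' pass, move left to (4,2)
Step 5: enter (4,2), '.' pass, move left to (4,1)
Step 6: enter (4,1), '.' pass, move left to (4,0)
Step 7: enter (4,0), '.' pass, move left to (4,-1)
Step 8: at (4,-1) — EXIT via left edge, pos 4

Answer: left 4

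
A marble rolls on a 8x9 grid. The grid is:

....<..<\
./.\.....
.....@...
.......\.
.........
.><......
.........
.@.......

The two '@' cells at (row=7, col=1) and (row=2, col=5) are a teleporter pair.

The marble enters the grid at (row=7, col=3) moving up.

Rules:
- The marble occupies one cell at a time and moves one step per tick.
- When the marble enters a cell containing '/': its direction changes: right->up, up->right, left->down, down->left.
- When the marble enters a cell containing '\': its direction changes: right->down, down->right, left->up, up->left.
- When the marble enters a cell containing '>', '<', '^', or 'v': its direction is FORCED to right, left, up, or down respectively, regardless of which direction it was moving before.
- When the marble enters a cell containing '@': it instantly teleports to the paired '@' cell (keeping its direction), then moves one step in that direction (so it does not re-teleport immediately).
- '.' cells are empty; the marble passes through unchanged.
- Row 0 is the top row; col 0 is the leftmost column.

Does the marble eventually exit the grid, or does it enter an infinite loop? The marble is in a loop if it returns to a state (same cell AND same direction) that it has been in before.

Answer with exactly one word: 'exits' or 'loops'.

Answer: loops

Derivation:
Step 1: enter (7,3), '.' pass, move up to (6,3)
Step 2: enter (6,3), '.' pass, move up to (5,3)
Step 3: enter (5,3), '.' pass, move up to (4,3)
Step 4: enter (4,3), '.' pass, move up to (3,3)
Step 5: enter (3,3), '.' pass, move up to (2,3)
Step 6: enter (2,3), '.' pass, move up to (1,3)
Step 7: enter (1,3), '\' deflects up->left, move left to (1,2)
Step 8: enter (1,2), '.' pass, move left to (1,1)
Step 9: enter (1,1), '/' deflects left->down, move down to (2,1)
Step 10: enter (2,1), '.' pass, move down to (3,1)
Step 11: enter (3,1), '.' pass, move down to (4,1)
Step 12: enter (4,1), '.' pass, move down to (5,1)
Step 13: enter (5,1), '>' forces down->right, move right to (5,2)
Step 14: enter (5,2), '<' forces right->left, move left to (5,1)
Step 15: enter (5,1), '>' forces left->right, move right to (5,2)
Step 16: at (5,2) dir=right — LOOP DETECTED (seen before)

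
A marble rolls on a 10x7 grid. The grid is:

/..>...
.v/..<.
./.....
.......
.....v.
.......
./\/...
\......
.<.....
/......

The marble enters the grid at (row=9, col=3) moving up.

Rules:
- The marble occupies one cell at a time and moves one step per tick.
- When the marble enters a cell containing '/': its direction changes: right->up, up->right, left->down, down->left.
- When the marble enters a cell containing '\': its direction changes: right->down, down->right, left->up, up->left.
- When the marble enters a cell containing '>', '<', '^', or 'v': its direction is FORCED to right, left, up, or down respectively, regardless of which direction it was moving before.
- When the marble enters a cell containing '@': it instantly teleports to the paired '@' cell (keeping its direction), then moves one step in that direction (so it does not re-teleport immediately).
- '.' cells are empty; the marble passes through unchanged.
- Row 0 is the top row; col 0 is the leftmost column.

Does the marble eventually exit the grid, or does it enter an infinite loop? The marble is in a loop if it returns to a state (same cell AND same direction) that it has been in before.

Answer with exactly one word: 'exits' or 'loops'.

Answer: exits

Derivation:
Step 1: enter (9,3), '.' pass, move up to (8,3)
Step 2: enter (8,3), '.' pass, move up to (7,3)
Step 3: enter (7,3), '.' pass, move up to (6,3)
Step 4: enter (6,3), '/' deflects up->right, move right to (6,4)
Step 5: enter (6,4), '.' pass, move right to (6,5)
Step 6: enter (6,5), '.' pass, move right to (6,6)
Step 7: enter (6,6), '.' pass, move right to (6,7)
Step 8: at (6,7) — EXIT via right edge, pos 6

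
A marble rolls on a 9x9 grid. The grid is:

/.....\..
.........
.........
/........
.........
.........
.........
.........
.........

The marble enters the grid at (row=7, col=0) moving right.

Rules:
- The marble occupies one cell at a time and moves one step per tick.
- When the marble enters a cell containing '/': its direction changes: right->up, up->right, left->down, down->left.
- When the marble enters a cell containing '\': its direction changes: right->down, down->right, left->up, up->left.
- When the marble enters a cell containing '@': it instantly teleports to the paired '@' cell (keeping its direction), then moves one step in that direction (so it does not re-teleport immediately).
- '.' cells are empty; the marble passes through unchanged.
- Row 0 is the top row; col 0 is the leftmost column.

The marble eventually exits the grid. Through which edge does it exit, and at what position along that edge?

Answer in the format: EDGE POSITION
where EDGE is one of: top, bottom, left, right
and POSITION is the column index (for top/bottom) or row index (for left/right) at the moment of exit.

Step 1: enter (7,0), '.' pass, move right to (7,1)
Step 2: enter (7,1), '.' pass, move right to (7,2)
Step 3: enter (7,2), '.' pass, move right to (7,3)
Step 4: enter (7,3), '.' pass, move right to (7,4)
Step 5: enter (7,4), '.' pass, move right to (7,5)
Step 6: enter (7,5), '.' pass, move right to (7,6)
Step 7: enter (7,6), '.' pass, move right to (7,7)
Step 8: enter (7,7), '.' pass, move right to (7,8)
Step 9: enter (7,8), '.' pass, move right to (7,9)
Step 10: at (7,9) — EXIT via right edge, pos 7

Answer: right 7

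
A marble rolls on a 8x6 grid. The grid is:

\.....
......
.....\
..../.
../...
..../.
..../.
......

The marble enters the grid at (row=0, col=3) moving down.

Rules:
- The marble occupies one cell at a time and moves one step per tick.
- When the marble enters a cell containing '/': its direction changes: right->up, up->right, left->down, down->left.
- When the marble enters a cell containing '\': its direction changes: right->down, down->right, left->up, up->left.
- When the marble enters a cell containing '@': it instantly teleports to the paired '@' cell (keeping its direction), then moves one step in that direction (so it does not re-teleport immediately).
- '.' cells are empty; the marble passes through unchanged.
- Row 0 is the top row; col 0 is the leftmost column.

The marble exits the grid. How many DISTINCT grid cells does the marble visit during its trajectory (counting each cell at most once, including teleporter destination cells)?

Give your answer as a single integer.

Answer: 8

Derivation:
Step 1: enter (0,3), '.' pass, move down to (1,3)
Step 2: enter (1,3), '.' pass, move down to (2,3)
Step 3: enter (2,3), '.' pass, move down to (3,3)
Step 4: enter (3,3), '.' pass, move down to (4,3)
Step 5: enter (4,3), '.' pass, move down to (5,3)
Step 6: enter (5,3), '.' pass, move down to (6,3)
Step 7: enter (6,3), '.' pass, move down to (7,3)
Step 8: enter (7,3), '.' pass, move down to (8,3)
Step 9: at (8,3) — EXIT via bottom edge, pos 3
Distinct cells visited: 8 (path length 8)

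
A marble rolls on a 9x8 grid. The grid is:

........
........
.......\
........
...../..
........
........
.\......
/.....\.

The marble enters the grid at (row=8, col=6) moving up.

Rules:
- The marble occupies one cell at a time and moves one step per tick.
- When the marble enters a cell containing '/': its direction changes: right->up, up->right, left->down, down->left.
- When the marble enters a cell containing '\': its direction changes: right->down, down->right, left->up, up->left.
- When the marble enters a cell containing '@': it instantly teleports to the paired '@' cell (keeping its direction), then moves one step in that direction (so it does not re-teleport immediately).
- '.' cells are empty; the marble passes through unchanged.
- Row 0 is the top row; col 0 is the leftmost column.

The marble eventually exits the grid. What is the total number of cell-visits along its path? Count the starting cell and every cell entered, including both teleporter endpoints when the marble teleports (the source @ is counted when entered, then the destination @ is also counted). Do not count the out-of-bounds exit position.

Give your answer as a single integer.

Answer: 7

Derivation:
Step 1: enter (8,6), '\' deflects up->left, move left to (8,5)
Step 2: enter (8,5), '.' pass, move left to (8,4)
Step 3: enter (8,4), '.' pass, move left to (8,3)
Step 4: enter (8,3), '.' pass, move left to (8,2)
Step 5: enter (8,2), '.' pass, move left to (8,1)
Step 6: enter (8,1), '.' pass, move left to (8,0)
Step 7: enter (8,0), '/' deflects left->down, move down to (9,0)
Step 8: at (9,0) — EXIT via bottom edge, pos 0
Path length (cell visits): 7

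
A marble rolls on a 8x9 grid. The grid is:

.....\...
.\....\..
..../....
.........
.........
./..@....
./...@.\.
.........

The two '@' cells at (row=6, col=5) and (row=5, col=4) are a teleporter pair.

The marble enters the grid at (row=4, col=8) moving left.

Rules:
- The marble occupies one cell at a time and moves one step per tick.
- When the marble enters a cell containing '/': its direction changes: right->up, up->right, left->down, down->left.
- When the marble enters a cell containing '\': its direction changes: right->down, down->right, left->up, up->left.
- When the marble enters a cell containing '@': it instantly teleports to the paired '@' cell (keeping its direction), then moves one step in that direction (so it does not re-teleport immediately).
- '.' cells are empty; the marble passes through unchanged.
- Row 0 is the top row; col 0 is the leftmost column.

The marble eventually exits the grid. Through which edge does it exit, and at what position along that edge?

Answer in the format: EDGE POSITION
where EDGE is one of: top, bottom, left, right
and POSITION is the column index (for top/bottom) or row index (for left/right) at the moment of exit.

Answer: left 4

Derivation:
Step 1: enter (4,8), '.' pass, move left to (4,7)
Step 2: enter (4,7), '.' pass, move left to (4,6)
Step 3: enter (4,6), '.' pass, move left to (4,5)
Step 4: enter (4,5), '.' pass, move left to (4,4)
Step 5: enter (4,4), '.' pass, move left to (4,3)
Step 6: enter (4,3), '.' pass, move left to (4,2)
Step 7: enter (4,2), '.' pass, move left to (4,1)
Step 8: enter (4,1), '.' pass, move left to (4,0)
Step 9: enter (4,0), '.' pass, move left to (4,-1)
Step 10: at (4,-1) — EXIT via left edge, pos 4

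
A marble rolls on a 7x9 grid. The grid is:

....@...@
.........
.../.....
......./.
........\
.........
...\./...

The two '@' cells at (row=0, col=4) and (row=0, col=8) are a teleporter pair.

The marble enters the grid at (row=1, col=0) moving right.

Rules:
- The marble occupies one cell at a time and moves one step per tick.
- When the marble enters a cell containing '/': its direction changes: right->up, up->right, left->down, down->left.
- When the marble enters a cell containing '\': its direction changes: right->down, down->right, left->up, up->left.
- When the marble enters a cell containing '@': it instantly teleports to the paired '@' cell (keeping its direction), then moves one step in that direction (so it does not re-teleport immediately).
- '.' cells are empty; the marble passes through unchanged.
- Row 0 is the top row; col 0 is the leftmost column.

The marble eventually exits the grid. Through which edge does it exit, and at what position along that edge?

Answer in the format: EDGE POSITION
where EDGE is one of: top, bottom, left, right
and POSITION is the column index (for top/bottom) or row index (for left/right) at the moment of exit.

Answer: right 1

Derivation:
Step 1: enter (1,0), '.' pass, move right to (1,1)
Step 2: enter (1,1), '.' pass, move right to (1,2)
Step 3: enter (1,2), '.' pass, move right to (1,3)
Step 4: enter (1,3), '.' pass, move right to (1,4)
Step 5: enter (1,4), '.' pass, move right to (1,5)
Step 6: enter (1,5), '.' pass, move right to (1,6)
Step 7: enter (1,6), '.' pass, move right to (1,7)
Step 8: enter (1,7), '.' pass, move right to (1,8)
Step 9: enter (1,8), '.' pass, move right to (1,9)
Step 10: at (1,9) — EXIT via right edge, pos 1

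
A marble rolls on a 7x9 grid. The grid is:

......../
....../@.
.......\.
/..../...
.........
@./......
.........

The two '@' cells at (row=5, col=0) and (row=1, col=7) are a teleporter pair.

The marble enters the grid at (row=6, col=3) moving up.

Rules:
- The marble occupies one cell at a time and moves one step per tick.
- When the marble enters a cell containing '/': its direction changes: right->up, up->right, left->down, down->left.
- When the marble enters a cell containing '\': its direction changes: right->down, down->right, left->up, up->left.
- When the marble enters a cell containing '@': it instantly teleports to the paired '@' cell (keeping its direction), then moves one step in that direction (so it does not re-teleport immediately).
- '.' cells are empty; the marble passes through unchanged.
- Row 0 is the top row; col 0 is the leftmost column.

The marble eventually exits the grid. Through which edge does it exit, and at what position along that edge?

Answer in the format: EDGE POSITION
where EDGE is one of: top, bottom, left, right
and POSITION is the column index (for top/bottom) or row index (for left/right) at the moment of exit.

Answer: top 3

Derivation:
Step 1: enter (6,3), '.' pass, move up to (5,3)
Step 2: enter (5,3), '.' pass, move up to (4,3)
Step 3: enter (4,3), '.' pass, move up to (3,3)
Step 4: enter (3,3), '.' pass, move up to (2,3)
Step 5: enter (2,3), '.' pass, move up to (1,3)
Step 6: enter (1,3), '.' pass, move up to (0,3)
Step 7: enter (0,3), '.' pass, move up to (-1,3)
Step 8: at (-1,3) — EXIT via top edge, pos 3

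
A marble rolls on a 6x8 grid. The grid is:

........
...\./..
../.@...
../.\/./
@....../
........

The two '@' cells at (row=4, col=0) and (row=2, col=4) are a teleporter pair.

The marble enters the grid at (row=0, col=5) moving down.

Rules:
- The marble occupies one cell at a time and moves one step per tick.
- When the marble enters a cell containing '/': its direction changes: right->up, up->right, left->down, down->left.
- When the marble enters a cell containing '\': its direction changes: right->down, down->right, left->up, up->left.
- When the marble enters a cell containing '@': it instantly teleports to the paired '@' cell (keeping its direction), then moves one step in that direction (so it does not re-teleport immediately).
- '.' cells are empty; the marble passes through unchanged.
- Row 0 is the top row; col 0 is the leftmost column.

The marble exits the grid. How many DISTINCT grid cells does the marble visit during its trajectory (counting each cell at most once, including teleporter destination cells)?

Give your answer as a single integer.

Step 1: enter (0,5), '.' pass, move down to (1,5)
Step 2: enter (1,5), '/' deflects down->left, move left to (1,4)
Step 3: enter (1,4), '.' pass, move left to (1,3)
Step 4: enter (1,3), '\' deflects left->up, move up to (0,3)
Step 5: enter (0,3), '.' pass, move up to (-1,3)
Step 6: at (-1,3) — EXIT via top edge, pos 3
Distinct cells visited: 5 (path length 5)

Answer: 5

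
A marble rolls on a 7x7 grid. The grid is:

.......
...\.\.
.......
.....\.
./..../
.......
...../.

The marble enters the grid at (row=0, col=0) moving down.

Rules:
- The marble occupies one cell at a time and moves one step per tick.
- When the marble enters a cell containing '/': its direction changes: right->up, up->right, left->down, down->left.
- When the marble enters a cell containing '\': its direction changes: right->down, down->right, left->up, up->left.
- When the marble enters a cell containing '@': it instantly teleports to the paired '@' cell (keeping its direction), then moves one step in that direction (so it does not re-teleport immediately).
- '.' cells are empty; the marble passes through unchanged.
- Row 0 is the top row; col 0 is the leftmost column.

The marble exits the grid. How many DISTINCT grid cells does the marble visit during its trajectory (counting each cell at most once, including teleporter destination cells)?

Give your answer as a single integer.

Step 1: enter (0,0), '.' pass, move down to (1,0)
Step 2: enter (1,0), '.' pass, move down to (2,0)
Step 3: enter (2,0), '.' pass, move down to (3,0)
Step 4: enter (3,0), '.' pass, move down to (4,0)
Step 5: enter (4,0), '.' pass, move down to (5,0)
Step 6: enter (5,0), '.' pass, move down to (6,0)
Step 7: enter (6,0), '.' pass, move down to (7,0)
Step 8: at (7,0) — EXIT via bottom edge, pos 0
Distinct cells visited: 7 (path length 7)

Answer: 7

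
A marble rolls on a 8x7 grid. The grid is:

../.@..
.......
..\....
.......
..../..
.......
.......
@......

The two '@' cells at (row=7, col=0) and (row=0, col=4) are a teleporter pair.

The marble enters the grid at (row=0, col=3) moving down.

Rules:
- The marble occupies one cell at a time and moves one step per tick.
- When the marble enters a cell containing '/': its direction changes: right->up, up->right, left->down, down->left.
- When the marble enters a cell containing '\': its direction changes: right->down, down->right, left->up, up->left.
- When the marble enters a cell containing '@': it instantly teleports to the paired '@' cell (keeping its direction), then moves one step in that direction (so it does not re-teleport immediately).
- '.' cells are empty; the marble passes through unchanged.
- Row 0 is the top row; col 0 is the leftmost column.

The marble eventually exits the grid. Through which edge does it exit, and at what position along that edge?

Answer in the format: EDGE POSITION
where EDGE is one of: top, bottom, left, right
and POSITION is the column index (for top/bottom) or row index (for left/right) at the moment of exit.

Answer: bottom 3

Derivation:
Step 1: enter (0,3), '.' pass, move down to (1,3)
Step 2: enter (1,3), '.' pass, move down to (2,3)
Step 3: enter (2,3), '.' pass, move down to (3,3)
Step 4: enter (3,3), '.' pass, move down to (4,3)
Step 5: enter (4,3), '.' pass, move down to (5,3)
Step 6: enter (5,3), '.' pass, move down to (6,3)
Step 7: enter (6,3), '.' pass, move down to (7,3)
Step 8: enter (7,3), '.' pass, move down to (8,3)
Step 9: at (8,3) — EXIT via bottom edge, pos 3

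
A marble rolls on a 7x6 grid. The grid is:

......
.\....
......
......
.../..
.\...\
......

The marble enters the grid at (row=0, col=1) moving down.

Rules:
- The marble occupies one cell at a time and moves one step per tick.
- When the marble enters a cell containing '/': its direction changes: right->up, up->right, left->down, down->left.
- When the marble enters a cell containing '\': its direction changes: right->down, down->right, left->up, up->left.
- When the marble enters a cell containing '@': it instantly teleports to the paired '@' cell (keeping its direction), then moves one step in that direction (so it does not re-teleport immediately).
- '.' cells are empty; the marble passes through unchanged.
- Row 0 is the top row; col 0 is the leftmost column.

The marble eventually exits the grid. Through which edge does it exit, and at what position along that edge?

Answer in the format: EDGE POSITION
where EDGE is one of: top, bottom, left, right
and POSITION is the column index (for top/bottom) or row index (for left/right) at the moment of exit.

Answer: right 1

Derivation:
Step 1: enter (0,1), '.' pass, move down to (1,1)
Step 2: enter (1,1), '\' deflects down->right, move right to (1,2)
Step 3: enter (1,2), '.' pass, move right to (1,3)
Step 4: enter (1,3), '.' pass, move right to (1,4)
Step 5: enter (1,4), '.' pass, move right to (1,5)
Step 6: enter (1,5), '.' pass, move right to (1,6)
Step 7: at (1,6) — EXIT via right edge, pos 1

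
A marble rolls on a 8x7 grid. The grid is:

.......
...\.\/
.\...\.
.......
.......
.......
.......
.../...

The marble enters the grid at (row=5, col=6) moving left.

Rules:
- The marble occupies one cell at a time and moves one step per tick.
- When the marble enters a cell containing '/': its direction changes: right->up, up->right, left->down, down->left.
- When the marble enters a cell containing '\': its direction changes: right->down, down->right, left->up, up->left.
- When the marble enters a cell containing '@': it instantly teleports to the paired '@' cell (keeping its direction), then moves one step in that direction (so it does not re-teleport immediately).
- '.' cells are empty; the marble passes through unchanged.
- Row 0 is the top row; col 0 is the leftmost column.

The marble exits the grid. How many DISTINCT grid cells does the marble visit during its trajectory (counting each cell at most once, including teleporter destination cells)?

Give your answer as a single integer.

Step 1: enter (5,6), '.' pass, move left to (5,5)
Step 2: enter (5,5), '.' pass, move left to (5,4)
Step 3: enter (5,4), '.' pass, move left to (5,3)
Step 4: enter (5,3), '.' pass, move left to (5,2)
Step 5: enter (5,2), '.' pass, move left to (5,1)
Step 6: enter (5,1), '.' pass, move left to (5,0)
Step 7: enter (5,0), '.' pass, move left to (5,-1)
Step 8: at (5,-1) — EXIT via left edge, pos 5
Distinct cells visited: 7 (path length 7)

Answer: 7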